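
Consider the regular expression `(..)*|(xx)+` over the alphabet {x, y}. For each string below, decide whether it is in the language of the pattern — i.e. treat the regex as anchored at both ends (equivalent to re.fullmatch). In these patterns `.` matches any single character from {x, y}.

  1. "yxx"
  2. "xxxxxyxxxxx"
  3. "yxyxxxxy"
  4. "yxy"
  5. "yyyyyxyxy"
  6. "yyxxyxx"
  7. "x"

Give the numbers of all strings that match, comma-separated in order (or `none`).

3

1 → no match
2 → no match
3 → match
4 → no match
5 → no match
6 → no match
7 → no match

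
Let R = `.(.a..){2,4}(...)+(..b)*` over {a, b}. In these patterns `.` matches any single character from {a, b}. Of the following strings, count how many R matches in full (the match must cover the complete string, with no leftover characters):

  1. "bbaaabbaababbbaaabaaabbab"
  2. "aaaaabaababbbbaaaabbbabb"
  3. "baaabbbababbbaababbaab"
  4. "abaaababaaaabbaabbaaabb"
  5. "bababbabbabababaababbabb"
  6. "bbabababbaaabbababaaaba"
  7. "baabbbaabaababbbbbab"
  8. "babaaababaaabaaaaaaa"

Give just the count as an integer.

1 → no match
2 → match
3 → no match
4 → match
5 → no match
6 → match
7 → no match
8 → no match
Total matched: 3

3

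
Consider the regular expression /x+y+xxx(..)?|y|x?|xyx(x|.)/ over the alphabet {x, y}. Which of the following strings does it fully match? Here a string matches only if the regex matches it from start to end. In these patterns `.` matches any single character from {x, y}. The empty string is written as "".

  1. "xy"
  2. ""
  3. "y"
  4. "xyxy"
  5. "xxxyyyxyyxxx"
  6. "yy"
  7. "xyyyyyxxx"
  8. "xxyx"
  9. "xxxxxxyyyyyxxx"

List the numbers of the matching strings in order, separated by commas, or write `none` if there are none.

2, 3, 4, 7, 9

1 → no match
2 → match
3 → match
4 → match
5 → no match
6 → no match
7 → match
8 → no match
9 → match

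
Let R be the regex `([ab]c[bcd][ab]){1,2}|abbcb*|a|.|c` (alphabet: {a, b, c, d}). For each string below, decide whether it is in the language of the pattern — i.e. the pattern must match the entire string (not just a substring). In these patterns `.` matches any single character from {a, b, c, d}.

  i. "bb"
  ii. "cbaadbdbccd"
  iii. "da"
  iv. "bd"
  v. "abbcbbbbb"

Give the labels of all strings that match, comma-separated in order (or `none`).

v

i → no match
ii → no match
iii → no match
iv → no match
v → match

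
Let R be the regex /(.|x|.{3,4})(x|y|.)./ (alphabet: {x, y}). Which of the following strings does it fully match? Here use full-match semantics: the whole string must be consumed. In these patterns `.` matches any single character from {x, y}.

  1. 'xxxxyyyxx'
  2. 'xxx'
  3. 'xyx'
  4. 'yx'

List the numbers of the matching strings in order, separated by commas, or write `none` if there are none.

2, 3

1 → no match
2 → match
3 → match
4 → no match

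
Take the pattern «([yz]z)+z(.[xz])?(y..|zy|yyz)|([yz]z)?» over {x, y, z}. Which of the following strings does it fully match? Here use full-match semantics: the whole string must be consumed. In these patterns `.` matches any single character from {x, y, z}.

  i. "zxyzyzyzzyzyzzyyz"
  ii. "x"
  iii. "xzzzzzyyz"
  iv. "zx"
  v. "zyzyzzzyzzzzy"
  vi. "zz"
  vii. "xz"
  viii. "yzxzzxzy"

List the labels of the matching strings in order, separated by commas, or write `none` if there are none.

vi

i → no match
ii → no match
iii → no match
iv → no match
v → no match
vi → match
vii → no match
viii → no match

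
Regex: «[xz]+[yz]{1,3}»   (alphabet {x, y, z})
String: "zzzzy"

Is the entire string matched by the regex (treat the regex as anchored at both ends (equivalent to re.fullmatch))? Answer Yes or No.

Yes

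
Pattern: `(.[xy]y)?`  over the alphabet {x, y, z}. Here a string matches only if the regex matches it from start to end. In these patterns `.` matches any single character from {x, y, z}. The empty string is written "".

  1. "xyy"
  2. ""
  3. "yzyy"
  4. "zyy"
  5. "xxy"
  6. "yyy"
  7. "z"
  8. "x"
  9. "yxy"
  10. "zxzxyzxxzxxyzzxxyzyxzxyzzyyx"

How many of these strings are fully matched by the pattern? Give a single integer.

1 → match
2 → match
3 → no match
4 → match
5 → match
6 → match
7 → no match
8 → no match
9 → match
10 → no match
Total matched: 6

6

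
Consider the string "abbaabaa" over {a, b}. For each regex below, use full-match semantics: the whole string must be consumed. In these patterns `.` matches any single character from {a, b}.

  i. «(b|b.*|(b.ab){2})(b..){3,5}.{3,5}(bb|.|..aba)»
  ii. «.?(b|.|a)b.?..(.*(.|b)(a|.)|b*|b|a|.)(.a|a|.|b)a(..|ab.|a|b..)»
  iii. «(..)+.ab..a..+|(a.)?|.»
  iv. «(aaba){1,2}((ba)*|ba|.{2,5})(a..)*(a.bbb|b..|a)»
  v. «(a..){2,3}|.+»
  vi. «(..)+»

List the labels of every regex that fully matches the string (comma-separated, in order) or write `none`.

i → no match — must start with "b"
ii → match
iii → no match
iv → no match — must start with "aaba"
v → match
vi → match

ii, v, vi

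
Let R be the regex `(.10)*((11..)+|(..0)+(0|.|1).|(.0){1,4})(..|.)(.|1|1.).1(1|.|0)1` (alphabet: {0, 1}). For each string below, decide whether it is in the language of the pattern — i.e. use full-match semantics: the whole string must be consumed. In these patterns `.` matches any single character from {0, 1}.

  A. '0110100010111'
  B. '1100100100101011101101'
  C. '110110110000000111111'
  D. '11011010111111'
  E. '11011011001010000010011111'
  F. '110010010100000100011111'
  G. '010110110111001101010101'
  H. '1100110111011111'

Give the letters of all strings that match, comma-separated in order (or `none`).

B, C, D, E, F, G

A → no match
B → match
C → match
D → match
E → match
F → match
G → match
H → no match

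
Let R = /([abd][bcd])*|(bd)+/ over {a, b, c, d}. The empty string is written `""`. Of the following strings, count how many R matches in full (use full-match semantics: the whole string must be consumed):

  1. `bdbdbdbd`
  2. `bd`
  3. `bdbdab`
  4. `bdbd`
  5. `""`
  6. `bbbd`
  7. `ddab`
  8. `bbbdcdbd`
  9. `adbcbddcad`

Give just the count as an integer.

1 → match
2 → match
3 → match
4 → match
5 → match
6 → match
7 → match
8 → no match
9 → match
Total matched: 8

8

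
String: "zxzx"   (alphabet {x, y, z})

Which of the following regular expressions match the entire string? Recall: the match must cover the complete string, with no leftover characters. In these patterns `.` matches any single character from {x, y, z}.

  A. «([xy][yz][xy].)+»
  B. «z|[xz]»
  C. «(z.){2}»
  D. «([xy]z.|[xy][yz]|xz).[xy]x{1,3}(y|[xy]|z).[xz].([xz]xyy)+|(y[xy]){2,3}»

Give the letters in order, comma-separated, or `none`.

A → no match
B → no match
C → match
D → no match

C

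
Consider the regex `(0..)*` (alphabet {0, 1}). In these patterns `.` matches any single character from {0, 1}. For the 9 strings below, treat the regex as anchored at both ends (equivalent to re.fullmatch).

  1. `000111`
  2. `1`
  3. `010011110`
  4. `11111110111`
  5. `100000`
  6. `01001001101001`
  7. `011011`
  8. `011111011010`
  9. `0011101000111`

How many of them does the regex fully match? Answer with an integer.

1 → no match
2 → no match
3 → no match
4 → no match
5 → no match
6 → no match
7 → match
8 → no match
9 → no match
Total matched: 1

1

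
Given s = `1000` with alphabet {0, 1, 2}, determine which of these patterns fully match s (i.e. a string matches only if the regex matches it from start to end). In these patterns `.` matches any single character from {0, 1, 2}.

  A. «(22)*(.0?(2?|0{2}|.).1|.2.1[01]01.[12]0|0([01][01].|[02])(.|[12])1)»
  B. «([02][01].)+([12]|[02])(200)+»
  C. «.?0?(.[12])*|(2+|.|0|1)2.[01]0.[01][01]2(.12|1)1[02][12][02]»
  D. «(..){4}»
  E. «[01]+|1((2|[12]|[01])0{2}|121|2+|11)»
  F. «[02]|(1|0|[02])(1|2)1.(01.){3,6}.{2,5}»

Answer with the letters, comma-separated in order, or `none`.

E

A → no match
B → no match — must end with `200`
C → no match
D → no match
E → match
F → no match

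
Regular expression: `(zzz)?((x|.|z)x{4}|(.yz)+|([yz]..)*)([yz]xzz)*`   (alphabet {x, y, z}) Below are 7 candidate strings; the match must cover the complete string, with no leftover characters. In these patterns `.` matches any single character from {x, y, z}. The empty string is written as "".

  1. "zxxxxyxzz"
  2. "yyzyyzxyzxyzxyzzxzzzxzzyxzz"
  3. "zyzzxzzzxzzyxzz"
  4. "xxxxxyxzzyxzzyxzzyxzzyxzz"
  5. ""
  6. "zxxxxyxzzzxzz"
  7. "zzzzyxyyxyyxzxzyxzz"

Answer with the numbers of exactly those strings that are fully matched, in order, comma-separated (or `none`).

1 → match
2 → match
3 → match
4 → match
5 → match
6 → match
7 → match

1, 2, 3, 4, 5, 6, 7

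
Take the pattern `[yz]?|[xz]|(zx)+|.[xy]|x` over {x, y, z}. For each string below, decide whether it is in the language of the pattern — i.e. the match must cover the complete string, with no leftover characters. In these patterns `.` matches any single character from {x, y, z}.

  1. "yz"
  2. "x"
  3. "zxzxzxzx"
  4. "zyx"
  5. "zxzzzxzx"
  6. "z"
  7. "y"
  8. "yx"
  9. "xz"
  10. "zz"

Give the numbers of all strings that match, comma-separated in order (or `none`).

1 → no match
2 → match
3 → match
4 → no match
5 → no match
6 → match
7 → match
8 → match
9 → no match
10 → no match

2, 3, 6, 7, 8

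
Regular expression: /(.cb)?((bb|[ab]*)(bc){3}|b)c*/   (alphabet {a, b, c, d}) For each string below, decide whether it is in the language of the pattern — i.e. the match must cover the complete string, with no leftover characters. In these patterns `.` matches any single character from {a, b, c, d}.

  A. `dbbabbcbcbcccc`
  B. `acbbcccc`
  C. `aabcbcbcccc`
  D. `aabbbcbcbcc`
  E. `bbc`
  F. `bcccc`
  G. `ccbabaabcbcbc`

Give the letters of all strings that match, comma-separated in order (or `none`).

A → no match
B → match
C → match
D → match
E → no match
F → match
G → match

B, C, D, F, G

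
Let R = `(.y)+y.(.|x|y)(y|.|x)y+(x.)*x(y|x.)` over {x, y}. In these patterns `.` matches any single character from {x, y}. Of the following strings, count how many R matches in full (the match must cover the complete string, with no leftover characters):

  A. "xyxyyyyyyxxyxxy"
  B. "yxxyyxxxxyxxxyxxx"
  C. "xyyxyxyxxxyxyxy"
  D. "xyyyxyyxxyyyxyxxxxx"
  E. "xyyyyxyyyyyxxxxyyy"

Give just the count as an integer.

A → no match
B → no match
C → match
D → match
E → no match
Total matched: 2

2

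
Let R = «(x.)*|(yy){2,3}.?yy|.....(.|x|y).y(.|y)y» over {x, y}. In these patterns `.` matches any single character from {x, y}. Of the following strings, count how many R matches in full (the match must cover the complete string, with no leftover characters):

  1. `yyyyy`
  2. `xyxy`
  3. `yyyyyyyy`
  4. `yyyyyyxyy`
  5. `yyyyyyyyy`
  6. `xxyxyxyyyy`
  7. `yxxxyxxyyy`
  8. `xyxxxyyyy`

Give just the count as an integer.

1 → no match
2 → match
3 → match
4 → match
5 → match
6 → match
7 → match
8 → no match
Total matched: 6

6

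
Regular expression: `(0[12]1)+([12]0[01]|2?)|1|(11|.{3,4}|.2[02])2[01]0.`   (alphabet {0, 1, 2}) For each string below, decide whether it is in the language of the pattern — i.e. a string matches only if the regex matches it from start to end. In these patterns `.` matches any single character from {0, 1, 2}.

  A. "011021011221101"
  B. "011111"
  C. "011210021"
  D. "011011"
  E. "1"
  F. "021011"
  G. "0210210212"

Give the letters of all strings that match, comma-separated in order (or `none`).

A → no match
B → no match
C → no match
D → match
E → match
F → match
G → match

D, E, F, G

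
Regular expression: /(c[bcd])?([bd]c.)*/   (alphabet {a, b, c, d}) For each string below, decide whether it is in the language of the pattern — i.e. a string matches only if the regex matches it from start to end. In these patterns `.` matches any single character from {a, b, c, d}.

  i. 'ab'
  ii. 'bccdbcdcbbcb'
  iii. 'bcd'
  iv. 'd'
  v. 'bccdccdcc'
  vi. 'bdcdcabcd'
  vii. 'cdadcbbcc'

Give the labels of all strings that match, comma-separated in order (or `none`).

i → no match
ii → no match
iii → match
iv → no match
v → match
vi → no match
vii → no match

iii, v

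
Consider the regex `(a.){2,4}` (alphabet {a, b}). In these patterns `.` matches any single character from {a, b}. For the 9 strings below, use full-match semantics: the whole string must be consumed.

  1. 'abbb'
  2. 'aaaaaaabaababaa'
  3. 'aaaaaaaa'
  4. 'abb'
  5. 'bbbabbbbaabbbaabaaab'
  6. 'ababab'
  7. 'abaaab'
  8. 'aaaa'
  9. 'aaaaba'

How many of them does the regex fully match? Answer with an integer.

1 → no match
2 → no match
3 → match
4 → no match
5 → no match — must start with 'a'
6 → match
7 → match
8 → match
9 → no match
Total matched: 4

4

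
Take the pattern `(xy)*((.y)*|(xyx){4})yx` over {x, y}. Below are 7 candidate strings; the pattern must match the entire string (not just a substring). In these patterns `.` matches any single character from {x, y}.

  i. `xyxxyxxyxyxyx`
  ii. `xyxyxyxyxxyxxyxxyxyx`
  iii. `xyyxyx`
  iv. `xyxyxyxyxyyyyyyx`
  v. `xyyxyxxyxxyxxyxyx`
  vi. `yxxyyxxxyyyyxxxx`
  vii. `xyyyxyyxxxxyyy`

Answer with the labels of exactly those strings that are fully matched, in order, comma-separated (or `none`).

i → no match
ii → match
iii. `xyyxyx` → no match
iv → match
v → no match
vi → no match — must end with `yx`
vii → no match — must end with `yx`

ii, iv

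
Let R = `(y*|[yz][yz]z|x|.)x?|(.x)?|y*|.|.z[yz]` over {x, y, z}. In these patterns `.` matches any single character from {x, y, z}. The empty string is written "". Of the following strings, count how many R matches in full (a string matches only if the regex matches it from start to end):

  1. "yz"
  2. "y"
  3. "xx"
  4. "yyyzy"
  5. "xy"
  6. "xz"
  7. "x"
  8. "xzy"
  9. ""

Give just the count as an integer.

1 → no match
2 → match
3 → match
4 → no match
5 → no match
6 → no match
7 → match
8 → match
9 → match
Total matched: 5

5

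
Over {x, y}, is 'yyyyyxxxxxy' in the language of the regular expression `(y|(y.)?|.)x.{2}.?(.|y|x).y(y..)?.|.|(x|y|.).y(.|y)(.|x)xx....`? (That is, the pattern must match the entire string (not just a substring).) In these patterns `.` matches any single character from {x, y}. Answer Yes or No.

Yes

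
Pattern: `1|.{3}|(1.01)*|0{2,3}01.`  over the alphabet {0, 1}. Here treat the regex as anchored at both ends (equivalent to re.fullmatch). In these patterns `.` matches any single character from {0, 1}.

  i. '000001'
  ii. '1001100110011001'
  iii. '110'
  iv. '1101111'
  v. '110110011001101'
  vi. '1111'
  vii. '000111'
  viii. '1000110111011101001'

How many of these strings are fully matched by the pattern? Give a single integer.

2

i → no match
ii → match
iii → match
iv → no match
v → no match
vi → no match
vii → no match
viii → no match
Total matched: 2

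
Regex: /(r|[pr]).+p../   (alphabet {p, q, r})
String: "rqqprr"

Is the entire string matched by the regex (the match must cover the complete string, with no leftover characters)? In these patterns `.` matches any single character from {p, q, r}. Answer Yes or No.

Yes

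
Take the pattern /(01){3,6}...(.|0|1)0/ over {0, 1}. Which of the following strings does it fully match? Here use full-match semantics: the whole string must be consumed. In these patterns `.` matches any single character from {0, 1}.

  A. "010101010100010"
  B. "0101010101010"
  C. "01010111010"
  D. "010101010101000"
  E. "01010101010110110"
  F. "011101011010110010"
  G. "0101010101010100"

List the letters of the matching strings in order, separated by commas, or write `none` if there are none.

A, B, C, D, E

A → match
B → match
C → match
D → match
E → match
F → no match
G → no match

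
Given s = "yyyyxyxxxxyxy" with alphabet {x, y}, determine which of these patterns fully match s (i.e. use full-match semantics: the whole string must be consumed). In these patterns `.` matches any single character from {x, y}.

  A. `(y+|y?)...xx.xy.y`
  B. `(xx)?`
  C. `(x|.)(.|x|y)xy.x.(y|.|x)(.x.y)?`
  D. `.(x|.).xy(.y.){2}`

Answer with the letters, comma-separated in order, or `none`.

A → match
B → no match
C → no match
D → no match

A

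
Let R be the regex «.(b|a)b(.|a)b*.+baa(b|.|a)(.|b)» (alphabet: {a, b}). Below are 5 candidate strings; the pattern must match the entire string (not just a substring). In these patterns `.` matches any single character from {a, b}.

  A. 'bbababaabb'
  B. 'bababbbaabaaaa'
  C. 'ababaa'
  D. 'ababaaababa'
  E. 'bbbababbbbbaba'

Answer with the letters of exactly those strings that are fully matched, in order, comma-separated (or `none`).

A → no match
B → match
C → no match
D → no match
E → no match

B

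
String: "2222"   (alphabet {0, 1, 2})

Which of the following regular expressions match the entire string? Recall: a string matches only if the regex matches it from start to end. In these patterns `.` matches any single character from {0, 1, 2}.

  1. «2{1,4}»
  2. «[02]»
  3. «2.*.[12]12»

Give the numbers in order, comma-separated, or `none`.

1

1 → match
2 → no match
3 → no match — must end with "12"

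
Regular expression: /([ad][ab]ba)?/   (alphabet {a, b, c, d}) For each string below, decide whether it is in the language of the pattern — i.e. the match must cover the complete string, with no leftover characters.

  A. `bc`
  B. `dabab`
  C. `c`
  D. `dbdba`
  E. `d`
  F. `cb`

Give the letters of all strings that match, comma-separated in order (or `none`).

none

A → no match
B → no match
C → no match
D → no match
E → no match
F → no match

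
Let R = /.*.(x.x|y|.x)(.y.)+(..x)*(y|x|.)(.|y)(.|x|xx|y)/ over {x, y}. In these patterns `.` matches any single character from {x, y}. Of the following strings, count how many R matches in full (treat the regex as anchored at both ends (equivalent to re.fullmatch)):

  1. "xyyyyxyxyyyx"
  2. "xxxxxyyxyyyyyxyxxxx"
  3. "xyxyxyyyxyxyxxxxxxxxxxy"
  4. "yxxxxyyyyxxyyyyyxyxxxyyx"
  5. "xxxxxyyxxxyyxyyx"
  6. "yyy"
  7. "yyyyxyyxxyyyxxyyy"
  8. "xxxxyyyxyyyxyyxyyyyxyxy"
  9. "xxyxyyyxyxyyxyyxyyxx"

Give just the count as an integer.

1. "xyyyyxyxyyyx" → no match
2 → match
3 → match
4 → no match
5 → match
6. "yyy" → no match
7 → match
8 → match
9 → match
Total matched: 6

6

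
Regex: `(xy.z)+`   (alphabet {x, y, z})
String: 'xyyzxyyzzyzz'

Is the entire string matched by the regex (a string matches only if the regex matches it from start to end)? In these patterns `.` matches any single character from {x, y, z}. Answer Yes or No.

No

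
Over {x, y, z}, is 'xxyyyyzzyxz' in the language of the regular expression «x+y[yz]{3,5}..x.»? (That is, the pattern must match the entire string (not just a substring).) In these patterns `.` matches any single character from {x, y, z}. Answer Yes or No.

Yes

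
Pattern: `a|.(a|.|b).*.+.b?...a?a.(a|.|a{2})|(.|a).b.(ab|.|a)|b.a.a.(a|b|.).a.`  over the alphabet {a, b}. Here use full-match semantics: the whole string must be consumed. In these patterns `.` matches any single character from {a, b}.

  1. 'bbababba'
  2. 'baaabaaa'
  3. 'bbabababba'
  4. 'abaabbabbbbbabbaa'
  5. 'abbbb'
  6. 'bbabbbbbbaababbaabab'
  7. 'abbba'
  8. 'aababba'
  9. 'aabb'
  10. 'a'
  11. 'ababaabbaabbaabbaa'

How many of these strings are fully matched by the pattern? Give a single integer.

1 → no match
2 → no match
3 → no match
4 → no match
5 → match
6 → no match
7 → match
8 → no match
9 → no match
10 → match
11 → no match
Total matched: 3

3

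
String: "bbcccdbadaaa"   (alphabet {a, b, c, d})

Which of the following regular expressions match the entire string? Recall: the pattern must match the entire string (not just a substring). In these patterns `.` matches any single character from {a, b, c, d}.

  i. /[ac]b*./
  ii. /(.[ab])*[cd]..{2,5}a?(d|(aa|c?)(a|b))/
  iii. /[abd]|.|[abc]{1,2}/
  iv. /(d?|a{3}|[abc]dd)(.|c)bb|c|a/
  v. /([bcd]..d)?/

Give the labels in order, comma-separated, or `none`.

i → no match
ii → match
iii → no match
iv → no match
v → no match

ii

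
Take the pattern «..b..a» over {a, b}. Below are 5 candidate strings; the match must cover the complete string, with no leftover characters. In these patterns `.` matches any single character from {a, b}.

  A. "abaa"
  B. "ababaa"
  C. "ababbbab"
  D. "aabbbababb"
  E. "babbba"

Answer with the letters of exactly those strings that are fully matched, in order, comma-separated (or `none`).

A → no match
B → no match
C → no match — must end with "a"
D → no match — must end with "a"
E → match

E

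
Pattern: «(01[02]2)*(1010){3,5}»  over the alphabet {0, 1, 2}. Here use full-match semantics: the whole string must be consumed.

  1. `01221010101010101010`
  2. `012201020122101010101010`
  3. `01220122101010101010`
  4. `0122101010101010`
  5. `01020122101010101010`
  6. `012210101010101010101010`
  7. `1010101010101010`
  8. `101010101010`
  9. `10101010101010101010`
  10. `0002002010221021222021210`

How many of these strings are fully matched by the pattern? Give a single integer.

1 → match
2 → match
3 → match
4 → match
5 → match
6 → match
7 → match
8. `101010101010` → match
9 → match
10 → no match — must end with `1010`
Total matched: 9

9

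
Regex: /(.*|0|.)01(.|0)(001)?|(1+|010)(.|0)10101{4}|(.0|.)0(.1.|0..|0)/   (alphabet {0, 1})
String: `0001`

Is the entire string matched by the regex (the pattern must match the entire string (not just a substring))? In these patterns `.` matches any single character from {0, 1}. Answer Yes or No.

No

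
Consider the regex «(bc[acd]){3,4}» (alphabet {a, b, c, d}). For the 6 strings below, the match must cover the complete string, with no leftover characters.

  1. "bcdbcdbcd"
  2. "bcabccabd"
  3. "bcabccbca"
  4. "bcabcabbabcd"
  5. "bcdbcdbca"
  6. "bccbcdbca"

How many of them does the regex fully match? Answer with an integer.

4

1. "bcdbcdbcd" → match
2. "bcabccabd" → no match
3. "bcabccbca" → match
4. "bcabcabbabcd" → no match
5. "bcdbcdbca" → match
6. "bccbcdbca" → match
Total matched: 4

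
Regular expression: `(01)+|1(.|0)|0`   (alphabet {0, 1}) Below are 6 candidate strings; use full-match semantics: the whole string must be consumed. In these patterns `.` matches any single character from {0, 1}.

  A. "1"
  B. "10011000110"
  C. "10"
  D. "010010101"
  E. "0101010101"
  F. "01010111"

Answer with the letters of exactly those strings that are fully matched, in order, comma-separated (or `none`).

C, E

A. "1" → no match
B. "10011000110" → no match
C. "10" → match
D. "010010101" → no match
E. "0101010101" → match
F. "01010111" → no match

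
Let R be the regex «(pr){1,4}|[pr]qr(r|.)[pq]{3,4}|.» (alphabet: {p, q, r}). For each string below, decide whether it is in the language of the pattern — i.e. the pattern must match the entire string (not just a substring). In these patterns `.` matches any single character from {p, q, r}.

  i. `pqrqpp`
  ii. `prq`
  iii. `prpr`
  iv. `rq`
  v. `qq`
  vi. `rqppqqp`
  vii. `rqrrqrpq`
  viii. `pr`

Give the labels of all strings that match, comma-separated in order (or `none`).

iii, viii

i → no match
ii → no match
iii → match
iv → no match
v → no match
vi → no match
vii → no match
viii → match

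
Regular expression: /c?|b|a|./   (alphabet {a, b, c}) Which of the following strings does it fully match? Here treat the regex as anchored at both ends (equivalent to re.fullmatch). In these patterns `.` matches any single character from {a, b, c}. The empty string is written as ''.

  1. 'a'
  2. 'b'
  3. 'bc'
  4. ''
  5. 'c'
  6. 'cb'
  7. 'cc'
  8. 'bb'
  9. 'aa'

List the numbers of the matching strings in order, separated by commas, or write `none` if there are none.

1, 2, 4, 5

1 → match
2 → match
3 → no match
4 → match
5 → match
6 → no match
7 → no match
8 → no match
9 → no match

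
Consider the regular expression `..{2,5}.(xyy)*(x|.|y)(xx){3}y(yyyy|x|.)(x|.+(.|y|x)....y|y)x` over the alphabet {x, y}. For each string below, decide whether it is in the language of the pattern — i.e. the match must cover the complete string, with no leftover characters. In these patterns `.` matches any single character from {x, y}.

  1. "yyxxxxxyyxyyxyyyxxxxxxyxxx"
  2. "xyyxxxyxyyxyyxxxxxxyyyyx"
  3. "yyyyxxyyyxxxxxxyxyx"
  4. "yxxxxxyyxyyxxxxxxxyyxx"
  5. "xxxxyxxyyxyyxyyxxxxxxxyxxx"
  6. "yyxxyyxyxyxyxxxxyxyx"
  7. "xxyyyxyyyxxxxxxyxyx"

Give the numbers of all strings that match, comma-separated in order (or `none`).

1, 3, 4, 5, 7

1 → match
2 → no match
3 → match
4 → match
5 → match
6 → no match
7 → match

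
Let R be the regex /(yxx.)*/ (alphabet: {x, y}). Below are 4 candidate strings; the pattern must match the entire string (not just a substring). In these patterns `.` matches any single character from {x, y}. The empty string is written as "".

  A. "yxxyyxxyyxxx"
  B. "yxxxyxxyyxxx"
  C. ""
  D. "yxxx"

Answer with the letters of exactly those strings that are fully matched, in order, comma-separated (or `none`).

A → match
B → match
C → match
D → match

A, B, C, D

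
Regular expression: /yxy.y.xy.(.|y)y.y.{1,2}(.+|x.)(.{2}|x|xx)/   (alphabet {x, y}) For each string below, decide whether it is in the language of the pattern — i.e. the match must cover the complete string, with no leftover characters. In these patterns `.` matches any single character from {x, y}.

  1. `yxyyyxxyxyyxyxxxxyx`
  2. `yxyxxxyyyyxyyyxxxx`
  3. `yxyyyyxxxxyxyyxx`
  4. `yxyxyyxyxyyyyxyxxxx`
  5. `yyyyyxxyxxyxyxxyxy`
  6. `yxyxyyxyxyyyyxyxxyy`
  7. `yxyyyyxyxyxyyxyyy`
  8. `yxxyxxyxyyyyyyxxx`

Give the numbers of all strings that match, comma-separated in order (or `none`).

1 → match
2 → no match
3 → no match
4 → match
5 → no match — must start with `yxy`
6 → match
7 → no match
8 → no match — must start with `yxy`

1, 4, 6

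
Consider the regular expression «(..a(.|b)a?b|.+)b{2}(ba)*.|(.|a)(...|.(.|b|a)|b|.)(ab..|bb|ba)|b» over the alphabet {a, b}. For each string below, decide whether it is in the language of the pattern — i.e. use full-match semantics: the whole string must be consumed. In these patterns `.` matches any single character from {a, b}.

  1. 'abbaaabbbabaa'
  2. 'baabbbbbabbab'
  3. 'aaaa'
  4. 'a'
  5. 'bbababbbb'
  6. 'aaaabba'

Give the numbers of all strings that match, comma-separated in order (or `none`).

1 → match
2 → no match
3 → no match
4 → no match
5 → match
6 → match

1, 5, 6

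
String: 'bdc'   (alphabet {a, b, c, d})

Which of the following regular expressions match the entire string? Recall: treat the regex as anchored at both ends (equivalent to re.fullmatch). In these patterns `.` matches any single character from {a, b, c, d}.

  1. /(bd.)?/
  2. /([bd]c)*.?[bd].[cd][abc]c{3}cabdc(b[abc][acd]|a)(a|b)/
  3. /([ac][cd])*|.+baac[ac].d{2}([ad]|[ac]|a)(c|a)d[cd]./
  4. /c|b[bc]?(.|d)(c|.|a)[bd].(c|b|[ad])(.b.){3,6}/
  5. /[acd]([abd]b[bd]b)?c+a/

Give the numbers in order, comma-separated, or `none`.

1

1 → match
2 → no match
3 → no match
4 → no match
5 → no match — must end with 'ca'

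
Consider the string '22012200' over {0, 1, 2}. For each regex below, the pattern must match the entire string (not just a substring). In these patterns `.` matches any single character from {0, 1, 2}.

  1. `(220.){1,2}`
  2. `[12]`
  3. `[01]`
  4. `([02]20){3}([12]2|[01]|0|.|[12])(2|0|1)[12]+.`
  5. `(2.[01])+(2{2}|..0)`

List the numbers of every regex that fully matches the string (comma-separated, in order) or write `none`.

1

1 → match
2 → no match
3 → no match
4 → no match
5 → no match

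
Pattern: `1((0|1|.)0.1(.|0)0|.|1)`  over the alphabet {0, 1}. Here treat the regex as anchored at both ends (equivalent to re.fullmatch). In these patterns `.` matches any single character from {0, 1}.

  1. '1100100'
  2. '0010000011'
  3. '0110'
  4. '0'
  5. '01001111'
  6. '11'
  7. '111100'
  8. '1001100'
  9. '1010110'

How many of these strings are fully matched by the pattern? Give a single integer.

1. '1100100' → match
2. '0010000011' → no match — must start with '1'
3. '0110' → no match — must start with '1'
4. '0' → no match — must start with '1'
5. '01001111' → no match — must start with '1'
6. '11' → match
7. '111100' → no match
8. '1001100' → match
9. '1010110' → no match
Total matched: 3

3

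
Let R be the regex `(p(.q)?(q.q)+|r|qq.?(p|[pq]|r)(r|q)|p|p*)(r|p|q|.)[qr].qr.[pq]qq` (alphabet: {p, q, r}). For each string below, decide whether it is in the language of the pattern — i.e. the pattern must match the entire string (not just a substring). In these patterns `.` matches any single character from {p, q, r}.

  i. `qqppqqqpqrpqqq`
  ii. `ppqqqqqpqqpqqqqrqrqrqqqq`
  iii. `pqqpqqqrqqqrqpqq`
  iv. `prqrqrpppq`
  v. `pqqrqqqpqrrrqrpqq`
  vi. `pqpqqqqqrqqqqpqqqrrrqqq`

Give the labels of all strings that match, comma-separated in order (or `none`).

i → match
ii → match
iii → no match
iv → no match — must end with `qq`
v → no match
vi → no match

i, ii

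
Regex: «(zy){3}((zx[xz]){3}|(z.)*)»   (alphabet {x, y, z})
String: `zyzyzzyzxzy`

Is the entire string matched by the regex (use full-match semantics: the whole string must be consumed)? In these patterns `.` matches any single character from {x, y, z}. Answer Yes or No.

No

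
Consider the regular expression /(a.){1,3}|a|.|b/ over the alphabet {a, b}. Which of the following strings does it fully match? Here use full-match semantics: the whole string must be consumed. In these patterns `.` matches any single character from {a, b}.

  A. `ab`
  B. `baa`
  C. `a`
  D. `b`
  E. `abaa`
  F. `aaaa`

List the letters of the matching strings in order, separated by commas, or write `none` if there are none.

A → match
B → no match
C → match
D → match
E → match
F → match

A, C, D, E, F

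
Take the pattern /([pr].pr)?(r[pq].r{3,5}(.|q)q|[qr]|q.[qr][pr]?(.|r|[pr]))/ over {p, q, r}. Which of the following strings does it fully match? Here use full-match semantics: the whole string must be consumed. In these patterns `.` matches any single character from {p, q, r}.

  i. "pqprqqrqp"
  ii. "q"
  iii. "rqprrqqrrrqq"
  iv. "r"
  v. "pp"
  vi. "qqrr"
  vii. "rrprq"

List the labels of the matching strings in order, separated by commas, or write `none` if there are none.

i → no match
ii → match
iii → match
iv → match
v → no match
vi → match
vii → match

ii, iii, iv, vi, vii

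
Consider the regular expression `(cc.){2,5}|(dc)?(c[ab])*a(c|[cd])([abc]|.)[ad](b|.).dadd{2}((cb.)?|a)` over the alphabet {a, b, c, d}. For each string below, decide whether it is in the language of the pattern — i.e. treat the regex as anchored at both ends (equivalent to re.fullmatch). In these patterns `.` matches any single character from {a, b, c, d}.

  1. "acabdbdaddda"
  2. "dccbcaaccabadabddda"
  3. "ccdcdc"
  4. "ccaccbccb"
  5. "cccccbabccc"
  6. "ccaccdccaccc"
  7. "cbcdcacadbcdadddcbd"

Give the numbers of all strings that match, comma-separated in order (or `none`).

4, 6

1. "acabdbdaddda" → no match
2 → no match
3. "ccdcdc" → no match
4. "ccaccbccb" → match
5. "cccccbabccc" → no match
6. "ccaccdccaccc" → match
7 → no match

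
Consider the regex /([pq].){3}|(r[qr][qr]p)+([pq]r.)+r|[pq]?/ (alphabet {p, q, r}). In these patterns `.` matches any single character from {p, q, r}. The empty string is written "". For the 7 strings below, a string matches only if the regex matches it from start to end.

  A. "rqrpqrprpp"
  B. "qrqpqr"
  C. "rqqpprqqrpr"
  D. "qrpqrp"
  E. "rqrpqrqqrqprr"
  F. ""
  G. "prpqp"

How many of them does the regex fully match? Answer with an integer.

3

A → no match
B → match
C → match
D → no match
E → no match
F → match
G → no match
Total matched: 3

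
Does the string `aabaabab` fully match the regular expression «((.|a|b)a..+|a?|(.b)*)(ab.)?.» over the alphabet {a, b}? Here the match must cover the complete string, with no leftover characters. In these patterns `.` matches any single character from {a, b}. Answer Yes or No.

Yes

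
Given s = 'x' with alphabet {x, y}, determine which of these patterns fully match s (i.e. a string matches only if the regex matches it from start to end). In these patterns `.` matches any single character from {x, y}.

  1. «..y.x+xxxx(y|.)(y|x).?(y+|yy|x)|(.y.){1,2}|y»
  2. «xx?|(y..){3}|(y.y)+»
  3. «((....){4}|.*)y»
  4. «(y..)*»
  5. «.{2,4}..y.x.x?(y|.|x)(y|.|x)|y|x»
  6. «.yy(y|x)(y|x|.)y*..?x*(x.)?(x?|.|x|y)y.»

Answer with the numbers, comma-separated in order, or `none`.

2, 5

1 → no match
2 → match
3 → no match — must end with 'y'
4 → no match
5 → match
6 → no match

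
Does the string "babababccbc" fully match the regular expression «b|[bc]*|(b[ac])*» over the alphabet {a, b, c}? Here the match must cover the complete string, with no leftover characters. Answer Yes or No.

No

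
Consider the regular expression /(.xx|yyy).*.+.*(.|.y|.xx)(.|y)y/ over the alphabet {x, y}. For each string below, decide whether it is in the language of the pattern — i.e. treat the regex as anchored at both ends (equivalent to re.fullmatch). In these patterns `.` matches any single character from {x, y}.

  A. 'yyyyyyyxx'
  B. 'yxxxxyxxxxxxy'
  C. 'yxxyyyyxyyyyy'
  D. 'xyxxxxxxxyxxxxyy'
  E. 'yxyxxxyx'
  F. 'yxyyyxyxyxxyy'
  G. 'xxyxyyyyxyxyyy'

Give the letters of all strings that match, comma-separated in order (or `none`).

B, C

A → no match — must end with 'y'
B → match
C → match
D → no match
E → no match — must end with 'y'
F → no match
G → no match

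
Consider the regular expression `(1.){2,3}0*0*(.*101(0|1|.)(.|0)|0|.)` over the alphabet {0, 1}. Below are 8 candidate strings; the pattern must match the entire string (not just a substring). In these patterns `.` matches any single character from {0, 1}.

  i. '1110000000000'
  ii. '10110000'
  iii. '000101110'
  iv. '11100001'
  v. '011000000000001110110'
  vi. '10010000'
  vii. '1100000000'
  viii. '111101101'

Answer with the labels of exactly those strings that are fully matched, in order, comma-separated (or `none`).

i → match
ii → match
iii → no match — must start with '1'
iv → match
v → no match — must start with '1'
vi → no match
vii → no match
viii → no match

i, ii, iv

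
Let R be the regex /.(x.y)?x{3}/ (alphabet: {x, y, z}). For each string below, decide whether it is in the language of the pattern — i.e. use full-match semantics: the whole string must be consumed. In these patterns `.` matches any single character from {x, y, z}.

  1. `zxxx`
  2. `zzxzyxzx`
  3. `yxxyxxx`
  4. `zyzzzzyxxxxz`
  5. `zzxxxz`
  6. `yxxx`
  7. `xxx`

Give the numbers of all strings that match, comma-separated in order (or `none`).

1 → match
2 → no match
3 → match
4 → no match — must end with `x`
5 → no match — must end with `x`
6 → match
7 → no match

1, 3, 6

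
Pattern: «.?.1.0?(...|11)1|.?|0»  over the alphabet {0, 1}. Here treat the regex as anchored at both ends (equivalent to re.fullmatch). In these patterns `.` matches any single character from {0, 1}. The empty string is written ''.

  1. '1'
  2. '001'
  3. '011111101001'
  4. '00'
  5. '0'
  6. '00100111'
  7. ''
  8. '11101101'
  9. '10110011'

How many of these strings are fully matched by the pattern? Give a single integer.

1 → match
2 → no match
3 → no match
4 → no match
5 → match
6 → match
7 → match
8 → match
9 → match
Total matched: 6

6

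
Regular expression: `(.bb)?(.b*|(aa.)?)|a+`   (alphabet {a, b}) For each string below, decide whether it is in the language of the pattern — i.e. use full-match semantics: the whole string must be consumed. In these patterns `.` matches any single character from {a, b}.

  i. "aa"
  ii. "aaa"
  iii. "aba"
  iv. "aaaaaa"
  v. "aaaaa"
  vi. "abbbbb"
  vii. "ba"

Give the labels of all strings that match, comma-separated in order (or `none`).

i, ii, iv, v, vi

i. "aa" → match
ii. "aaa" → match
iii. "aba" → no match
iv. "aaaaaa" → match
v. "aaaaa" → match
vi. "abbbbb" → match
vii. "ba" → no match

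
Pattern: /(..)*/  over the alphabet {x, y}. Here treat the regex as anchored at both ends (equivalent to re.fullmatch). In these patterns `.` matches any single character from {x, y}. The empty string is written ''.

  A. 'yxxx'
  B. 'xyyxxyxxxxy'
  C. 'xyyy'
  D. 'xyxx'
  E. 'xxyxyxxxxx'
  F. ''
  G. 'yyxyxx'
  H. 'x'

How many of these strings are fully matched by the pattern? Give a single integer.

6

A → match
B → no match
C → match
D → match
E → match
F → match
G → match
H → no match
Total matched: 6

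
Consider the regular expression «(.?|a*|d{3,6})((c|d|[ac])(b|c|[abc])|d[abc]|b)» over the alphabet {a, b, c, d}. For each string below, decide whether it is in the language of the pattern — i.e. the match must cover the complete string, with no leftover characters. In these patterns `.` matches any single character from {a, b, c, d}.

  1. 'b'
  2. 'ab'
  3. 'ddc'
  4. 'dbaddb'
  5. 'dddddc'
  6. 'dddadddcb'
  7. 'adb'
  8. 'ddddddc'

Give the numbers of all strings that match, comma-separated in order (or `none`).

1, 2, 3, 5, 7, 8

1 → match
2 → match
3 → match
4 → no match
5 → match
6 → no match
7 → match
8 → match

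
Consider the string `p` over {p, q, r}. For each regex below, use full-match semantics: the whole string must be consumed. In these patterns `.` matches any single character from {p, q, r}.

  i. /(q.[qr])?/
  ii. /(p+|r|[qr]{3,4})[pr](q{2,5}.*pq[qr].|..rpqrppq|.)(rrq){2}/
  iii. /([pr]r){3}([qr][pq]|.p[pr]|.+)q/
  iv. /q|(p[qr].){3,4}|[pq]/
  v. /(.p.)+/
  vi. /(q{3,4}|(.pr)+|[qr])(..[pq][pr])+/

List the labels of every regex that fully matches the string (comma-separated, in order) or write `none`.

i → no match
ii → no match — must end with `rrq`
iii → no match — must end with `q`
iv → match
v → no match
vi → no match

iv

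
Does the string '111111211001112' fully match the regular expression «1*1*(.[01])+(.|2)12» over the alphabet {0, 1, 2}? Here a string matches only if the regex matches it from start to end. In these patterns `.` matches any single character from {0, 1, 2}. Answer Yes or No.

Yes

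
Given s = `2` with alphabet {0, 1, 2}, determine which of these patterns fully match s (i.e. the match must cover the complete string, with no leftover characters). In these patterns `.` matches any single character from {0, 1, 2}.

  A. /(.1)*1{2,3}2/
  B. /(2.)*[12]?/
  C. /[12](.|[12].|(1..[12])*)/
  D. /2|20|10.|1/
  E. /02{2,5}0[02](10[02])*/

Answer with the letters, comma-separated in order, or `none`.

B, C, D

A → no match — must end with `12`
B → match
C → match
D → match
E → no match — must start with `02`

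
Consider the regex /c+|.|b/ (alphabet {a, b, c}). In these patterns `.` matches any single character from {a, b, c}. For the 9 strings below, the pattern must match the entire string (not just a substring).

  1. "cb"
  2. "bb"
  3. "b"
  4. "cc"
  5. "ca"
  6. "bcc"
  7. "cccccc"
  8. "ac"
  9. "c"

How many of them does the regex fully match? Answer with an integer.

4

1. "cb" → no match
2. "bb" → no match
3. "b" → match
4. "cc" → match
5. "ca" → no match
6. "bcc" → no match
7. "cccccc" → match
8. "ac" → no match
9. "c" → match
Total matched: 4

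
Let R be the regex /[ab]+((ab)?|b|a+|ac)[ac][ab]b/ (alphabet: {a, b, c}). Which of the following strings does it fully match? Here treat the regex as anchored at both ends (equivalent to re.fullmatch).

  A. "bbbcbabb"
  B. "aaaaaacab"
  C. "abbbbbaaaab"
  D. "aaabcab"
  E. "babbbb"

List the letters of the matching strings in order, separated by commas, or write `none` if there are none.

A. "bbbcbabb" → no match
B. "aaaaaacab" → match
C. "abbbbbaaaab" → match
D. "aaabcab" → match
E. "babbbb" → no match

B, C, D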